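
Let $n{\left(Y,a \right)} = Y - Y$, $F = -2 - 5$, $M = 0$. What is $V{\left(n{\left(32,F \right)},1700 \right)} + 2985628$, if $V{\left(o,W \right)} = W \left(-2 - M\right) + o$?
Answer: $2982228$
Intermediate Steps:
$F = -7$ ($F = -2 - 5 = -7$)
$n{\left(Y,a \right)} = 0$
$V{\left(o,W \right)} = o - 2 W$ ($V{\left(o,W \right)} = W \left(-2 - 0\right) + o = W \left(-2 + 0\right) + o = W \left(-2\right) + o = - 2 W + o = o - 2 W$)
$V{\left(n{\left(32,F \right)},1700 \right)} + 2985628 = \left(0 - 3400\right) + 2985628 = -3400 + 2985628 = 2982228$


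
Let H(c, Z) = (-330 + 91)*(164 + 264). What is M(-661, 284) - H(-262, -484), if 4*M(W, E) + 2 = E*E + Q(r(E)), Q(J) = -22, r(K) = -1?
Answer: 122450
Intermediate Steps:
H(c, Z) = -102292 (H(c, Z) = -239*428 = -102292)
M(W, E) = -6 + E²/4 (M(W, E) = -½ + (E*E - 22)/4 = -½ + (E² - 22)/4 = -½ + (-22 + E²)/4 = -½ + (-11/2 + E²/4) = -6 + E²/4)
M(-661, 284) - H(-262, -484) = (-6 + (¼)*284²) - 1*(-102292) = (-6 + (¼)*80656) + 102292 = (-6 + 20164) + 102292 = 20158 + 102292 = 122450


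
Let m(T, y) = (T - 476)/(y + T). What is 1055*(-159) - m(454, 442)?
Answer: -75149749/448 ≈ -1.6775e+5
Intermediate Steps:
m(T, y) = (-476 + T)/(T + y)
1055*(-159) - m(454, 442) = 1055*(-159) - (-476 + 454)/(454 + 442) = -167745 - (-22)/896 = -167745 - 1*(-11/448) = -167745 + 11/448 = -75149749/448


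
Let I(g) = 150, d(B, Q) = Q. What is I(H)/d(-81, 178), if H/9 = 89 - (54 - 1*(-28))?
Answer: 75/89 ≈ 0.84270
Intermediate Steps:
H = 63 (H = 9*(89 - (54 - 1*(-28))) = 9*(89 - (54 + 28)) = 9*(89 - 1*82) = 9*(89 - 82) = 9*7 = 63)
I(H)/d(-81, 178) = 150/178 = 150*(1/178) = 75/89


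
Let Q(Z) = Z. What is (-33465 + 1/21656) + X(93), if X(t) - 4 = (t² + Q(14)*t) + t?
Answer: -507118551/21656 ≈ -23417.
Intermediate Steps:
X(t) = 4 + t² + 15*t (X(t) = 4 + ((t² + 14*t) + t) = 4 + (t² + 15*t) = 4 + t² + 15*t)
(-33465 + 1/21656) + X(93) = (-33465 + 1/21656) + (4 + 93² + 15*93) = (-33465 + 1/21656) + (4 + 8649 + 1395) = -724718039/21656 + 10048 = -507118551/21656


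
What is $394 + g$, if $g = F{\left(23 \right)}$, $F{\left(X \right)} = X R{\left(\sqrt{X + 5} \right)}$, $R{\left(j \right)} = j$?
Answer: $394 + 46 \sqrt{7} \approx 515.71$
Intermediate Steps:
$F{\left(X \right)} = X \sqrt{5 + X}$ ($F{\left(X \right)} = X \sqrt{X + 5} = X \sqrt{5 + X}$)
$g = 46 \sqrt{7}$ ($g = 23 \sqrt{5 + 23} = 23 \sqrt{28} = 23 \cdot 2 \sqrt{7} = 46 \sqrt{7} \approx 121.7$)
$394 + g = 394 + 46 \sqrt{7}$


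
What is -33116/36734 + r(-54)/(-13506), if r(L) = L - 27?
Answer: -74048207/82688234 ≈ -0.89551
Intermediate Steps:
r(L) = -27 + L
-33116/36734 + r(-54)/(-13506) = -33116/36734 + (-27 - 54)/(-13506) = -33116*1/36734 - 81*(-1/13506) = -16558/18367 + 27/4502 = -74048207/82688234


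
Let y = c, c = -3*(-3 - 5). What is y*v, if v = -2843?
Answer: -68232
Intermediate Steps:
c = 24 (c = -3*(-8) = 24)
y = 24
y*v = 24*(-2843) = -68232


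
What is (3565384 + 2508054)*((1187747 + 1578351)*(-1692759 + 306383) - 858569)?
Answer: -23290740351979305646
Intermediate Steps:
(3565384 + 2508054)*((1187747 + 1578351)*(-1692759 + 306383) - 858569) = 6073438*(2766098*(-1386376) - 858569) = 6073438*(-3834851880848 - 858569) = 6073438*(-3834852739417) = -23290740351979305646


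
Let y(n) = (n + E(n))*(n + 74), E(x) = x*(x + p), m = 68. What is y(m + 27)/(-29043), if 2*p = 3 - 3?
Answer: -513760/9681 ≈ -53.069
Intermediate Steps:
p = 0 (p = (3 - 3)/2 = (1/2)*0 = 0)
E(x) = x**2 (E(x) = x*(x + 0) = x*x = x**2)
y(n) = (74 + n)*(n + n**2) (y(n) = (n + n**2)*(n + 74) = (n + n**2)*(74 + n) = (74 + n)*(n + n**2))
y(m + 27)/(-29043) = ((68 + 27)*(74 + (68 + 27)**2 + 75*(68 + 27)))/(-29043) = (95*(74 + 95**2 + 75*95))*(-1/29043) = (95*(74 + 9025 + 7125))*(-1/29043) = (95*16224)*(-1/29043) = 1541280*(-1/29043) = -513760/9681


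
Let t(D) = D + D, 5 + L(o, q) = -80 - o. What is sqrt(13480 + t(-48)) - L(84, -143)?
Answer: 169 + 2*sqrt(3346) ≈ 284.69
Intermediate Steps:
L(o, q) = -85 - o (L(o, q) = -5 + (-80 - o) = -85 - o)
t(D) = 2*D
sqrt(13480 + t(-48)) - L(84, -143) = sqrt(13480 + 2*(-48)) - (-85 - 1*84) = sqrt(13480 - 96) - (-85 - 84) = sqrt(13384) - 1*(-169) = 2*sqrt(3346) + 169 = 169 + 2*sqrt(3346)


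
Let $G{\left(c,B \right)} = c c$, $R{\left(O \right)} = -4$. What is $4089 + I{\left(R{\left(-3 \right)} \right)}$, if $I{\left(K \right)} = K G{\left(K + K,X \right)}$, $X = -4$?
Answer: $3833$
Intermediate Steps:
$G{\left(c,B \right)} = c^{2}$
$I{\left(K \right)} = 4 K^{3}$ ($I{\left(K \right)} = K \left(K + K\right)^{2} = K \left(2 K\right)^{2} = K 4 K^{2} = 4 K^{3}$)
$4089 + I{\left(R{\left(-3 \right)} \right)} = 4089 + 4 \left(-4\right)^{3} = 4089 + 4 \left(-64\right) = 4089 - 256 = 3833$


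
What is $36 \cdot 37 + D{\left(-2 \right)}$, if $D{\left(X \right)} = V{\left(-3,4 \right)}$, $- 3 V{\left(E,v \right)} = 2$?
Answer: $\frac{3994}{3} \approx 1331.3$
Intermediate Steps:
$V{\left(E,v \right)} = - \frac{2}{3}$ ($V{\left(E,v \right)} = \left(- \frac{1}{3}\right) 2 = - \frac{2}{3}$)
$D{\left(X \right)} = - \frac{2}{3}$
$36 \cdot 37 + D{\left(-2 \right)} = 36 \cdot 37 - \frac{2}{3} = 1332 - \frac{2}{3} = \frac{3994}{3}$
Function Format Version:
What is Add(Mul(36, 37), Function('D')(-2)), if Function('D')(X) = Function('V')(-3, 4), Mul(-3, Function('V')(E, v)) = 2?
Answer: Rational(3994, 3) ≈ 1331.3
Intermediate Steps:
Function('V')(E, v) = Rational(-2, 3) (Function('V')(E, v) = Mul(Rational(-1, 3), 2) = Rational(-2, 3))
Function('D')(X) = Rational(-2, 3)
Add(Mul(36, 37), Function('D')(-2)) = Add(Mul(36, 37), Rational(-2, 3)) = Add(1332, Rational(-2, 3)) = Rational(3994, 3)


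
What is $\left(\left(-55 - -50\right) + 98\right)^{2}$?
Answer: $8649$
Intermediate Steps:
$\left(\left(-55 - -50\right) + 98\right)^{2} = \left(\left(-55 + 50\right) + 98\right)^{2} = \left(-5 + 98\right)^{2} = 93^{2} = 8649$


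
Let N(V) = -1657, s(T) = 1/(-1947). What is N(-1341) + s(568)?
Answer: -3226180/1947 ≈ -1657.0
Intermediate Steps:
s(T) = -1/1947
N(-1341) + s(568) = -1657 - 1/1947 = -3226180/1947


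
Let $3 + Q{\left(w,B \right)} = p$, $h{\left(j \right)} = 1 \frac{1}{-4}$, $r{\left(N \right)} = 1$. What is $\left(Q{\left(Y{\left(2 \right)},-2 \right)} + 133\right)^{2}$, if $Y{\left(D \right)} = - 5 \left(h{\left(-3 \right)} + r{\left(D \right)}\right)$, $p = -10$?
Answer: $14400$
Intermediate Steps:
$h{\left(j \right)} = - \frac{1}{4}$ ($h{\left(j \right)} = 1 \left(- \frac{1}{4}\right) = - \frac{1}{4}$)
$Y{\left(D \right)} = - \frac{15}{4}$ ($Y{\left(D \right)} = - 5 \left(- \frac{1}{4} + 1\right) = \left(-5\right) \frac{3}{4} = - \frac{15}{4}$)
$Q{\left(w,B \right)} = -13$ ($Q{\left(w,B \right)} = -3 - 10 = -13$)
$\left(Q{\left(Y{\left(2 \right)},-2 \right)} + 133\right)^{2} = \left(-13 + 133\right)^{2} = 120^{2} = 14400$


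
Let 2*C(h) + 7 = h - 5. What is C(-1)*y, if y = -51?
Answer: 663/2 ≈ 331.50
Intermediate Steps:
C(h) = -6 + h/2 (C(h) = -7/2 + (h - 5)/2 = -7/2 + (-5 + h)/2 = -7/2 + (-5/2 + h/2) = -6 + h/2)
C(-1)*y = (-6 + (1/2)*(-1))*(-51) = (-6 - 1/2)*(-51) = -13/2*(-51) = 663/2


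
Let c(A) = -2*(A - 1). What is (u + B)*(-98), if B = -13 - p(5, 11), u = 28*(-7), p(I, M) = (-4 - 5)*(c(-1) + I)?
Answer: 12544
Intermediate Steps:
c(A) = 2 - 2*A (c(A) = -2*(-1 + A) = 2 - 2*A)
p(I, M) = -36 - 9*I (p(I, M) = (-4 - 5)*((2 - 2*(-1)) + I) = -9*((2 + 2) + I) = -9*(4 + I) = -36 - 9*I)
u = -196
B = 68 (B = -13 - (-36 - 9*5) = -13 - (-36 - 45) = -13 - 1*(-81) = -13 + 81 = 68)
(u + B)*(-98) = (-196 + 68)*(-98) = -128*(-98) = 12544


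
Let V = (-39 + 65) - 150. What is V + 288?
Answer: 164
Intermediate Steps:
V = -124 (V = 26 - 150 = -124)
V + 288 = -124 + 288 = 164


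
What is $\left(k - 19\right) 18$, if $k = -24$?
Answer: $-774$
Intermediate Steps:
$\left(k - 19\right) 18 = \left(-24 - 19\right) 18 = \left(-43\right) 18 = -774$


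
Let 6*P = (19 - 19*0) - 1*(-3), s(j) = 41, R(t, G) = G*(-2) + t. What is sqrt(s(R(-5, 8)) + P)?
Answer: sqrt(402)/3 ≈ 6.6833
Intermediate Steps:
R(t, G) = t - 2*G (R(t, G) = -2*G + t = t - 2*G)
P = 11/3 (P = ((19 - 19*0) - 1*(-3))/6 = ((19 + 0) + 3)/6 = (19 + 3)/6 = (1/6)*22 = 11/3 ≈ 3.6667)
sqrt(s(R(-5, 8)) + P) = sqrt(41 + 11/3) = sqrt(134/3) = sqrt(402)/3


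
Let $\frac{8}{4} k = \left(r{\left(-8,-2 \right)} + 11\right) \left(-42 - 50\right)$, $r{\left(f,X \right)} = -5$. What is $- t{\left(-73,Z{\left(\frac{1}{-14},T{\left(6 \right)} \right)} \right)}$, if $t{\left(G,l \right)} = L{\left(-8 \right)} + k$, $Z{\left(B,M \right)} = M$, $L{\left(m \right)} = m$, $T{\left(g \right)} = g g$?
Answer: $284$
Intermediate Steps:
$T{\left(g \right)} = g^{2}$
$k = -276$ ($k = \frac{\left(-5 + 11\right) \left(-42 - 50\right)}{2} = \frac{6 \left(-92\right)}{2} = \frac{1}{2} \left(-552\right) = -276$)
$t{\left(G,l \right)} = -284$ ($t{\left(G,l \right)} = -8 - 276 = -284$)
$- t{\left(-73,Z{\left(\frac{1}{-14},T{\left(6 \right)} \right)} \right)} = \left(-1\right) \left(-284\right) = 284$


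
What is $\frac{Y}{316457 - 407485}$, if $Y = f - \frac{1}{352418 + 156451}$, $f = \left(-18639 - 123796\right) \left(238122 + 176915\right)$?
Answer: $\frac{7520548883549389}{11580331833} \approx 6.4942 \cdot 10^{5}$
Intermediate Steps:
$f = -59115795095$ ($f = \left(-142435\right) 415037 = -59115795095$)
$Y = - \frac{30082195534197556}{508869}$ ($Y = -59115795095 - \frac{1}{352418 + 156451} = -59115795095 - \frac{1}{508869} = - \frac{30082195534197556}{508869} \approx -5.9116 \cdot 10^{10}$)
$\frac{Y}{316457 - 407485} = - \frac{30082195534197556}{508869 \left(316457 - 407485\right)} = - \frac{30082195534197556}{508869 \left(-91028\right)} = \left(- \frac{30082195534197556}{508869}\right) \left(- \frac{1}{91028}\right) = \frac{7520548883549389}{11580331833}$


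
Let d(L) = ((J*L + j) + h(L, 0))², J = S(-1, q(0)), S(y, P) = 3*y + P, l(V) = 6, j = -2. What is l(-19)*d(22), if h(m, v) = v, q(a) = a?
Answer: 27744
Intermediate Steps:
S(y, P) = P + 3*y
J = -3 (J = 0 + 3*(-1) = 0 - 3 = -3)
d(L) = (-2 - 3*L)² (d(L) = ((-3*L - 2) + 0)² = ((-2 - 3*L) + 0)² = (-2 - 3*L)²)
l(-19)*d(22) = 6*(2 + 3*22)² = 6*(2 + 66)² = 6*68² = 6*4624 = 27744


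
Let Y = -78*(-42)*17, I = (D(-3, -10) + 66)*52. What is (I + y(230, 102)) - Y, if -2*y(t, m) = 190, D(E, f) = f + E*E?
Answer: -52407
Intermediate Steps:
D(E, f) = f + E²
I = 3380 (I = ((-10 + (-3)²) + 66)*52 = ((-10 + 9) + 66)*52 = (-1 + 66)*52 = 65*52 = 3380)
y(t, m) = -95 (y(t, m) = -½*190 = -95)
Y = 55692 (Y = 3276*17 = 55692)
(I + y(230, 102)) - Y = (3380 - 95) - 1*55692 = 3285 - 55692 = -52407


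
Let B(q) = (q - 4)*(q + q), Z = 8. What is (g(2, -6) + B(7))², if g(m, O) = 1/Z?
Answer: 113569/64 ≈ 1774.5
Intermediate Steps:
g(m, O) = ⅛ (g(m, O) = 1/8 = ⅛)
B(q) = 2*q*(-4 + q) (B(q) = (-4 + q)*(2*q) = 2*q*(-4 + q))
(g(2, -6) + B(7))² = (⅛ + 2*7*(-4 + 7))² = (⅛ + 2*7*3)² = (⅛ + 42)² = (337/8)² = 113569/64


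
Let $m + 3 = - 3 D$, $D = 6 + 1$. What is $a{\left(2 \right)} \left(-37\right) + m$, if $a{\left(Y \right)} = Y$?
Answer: $-98$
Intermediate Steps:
$D = 7$
$m = -24$ ($m = -3 - 21 = -24$)
$a{\left(2 \right)} \left(-37\right) + m = 2 \left(-37\right) - 24 = -74 - 24 = -98$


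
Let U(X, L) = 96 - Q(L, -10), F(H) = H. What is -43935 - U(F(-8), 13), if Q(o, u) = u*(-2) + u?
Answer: -44021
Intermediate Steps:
Q(o, u) = -u (Q(o, u) = -2*u + u = -u)
U(X, L) = 86 (U(X, L) = 96 - (-1)*(-10) = 96 - 1*10 = 96 - 10 = 86)
-43935 - U(F(-8), 13) = -43935 - 1*86 = -43935 - 86 = -44021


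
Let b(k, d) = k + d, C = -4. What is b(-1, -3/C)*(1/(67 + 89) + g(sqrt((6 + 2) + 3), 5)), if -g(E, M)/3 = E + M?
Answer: 2339/624 + 3*sqrt(11)/4 ≈ 6.2359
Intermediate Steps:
g(E, M) = -3*E - 3*M (g(E, M) = -3*(E + M) = -3*E - 3*M)
b(k, d) = d + k
b(-1, -3/C)*(1/(67 + 89) + g(sqrt((6 + 2) + 3), 5)) = (-3/(-4) - 1)*(1/(67 + 89) + (-3*sqrt((6 + 2) + 3) - 3*5)) = (-3*(-1/4) - 1)*(1/156 + (-3*sqrt(8 + 3) - 15)) = (3/4 - 1)*(1/156 + (-3*sqrt(11) - 15)) = -(1/156 + (-15 - 3*sqrt(11)))/4 = -(-2339/156 - 3*sqrt(11))/4 = 2339/624 + 3*sqrt(11)/4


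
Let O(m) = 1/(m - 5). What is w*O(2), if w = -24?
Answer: 8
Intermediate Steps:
O(m) = 1/(-5 + m)
w*O(2) = -24/(-5 + 2) = -24/(-3) = -24*(-⅓) = 8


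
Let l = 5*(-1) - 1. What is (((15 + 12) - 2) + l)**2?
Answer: 361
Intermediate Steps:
l = -6 (l = -5 - 1 = -6)
(((15 + 12) - 2) + l)**2 = (((15 + 12) - 2) - 6)**2 = ((27 - 2) - 6)**2 = (25 - 6)**2 = 19**2 = 361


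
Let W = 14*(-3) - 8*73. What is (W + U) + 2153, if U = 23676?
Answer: 25203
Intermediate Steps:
W = -626 (W = -42 - 584 = -626)
(W + U) + 2153 = (-626 + 23676) + 2153 = 23050 + 2153 = 25203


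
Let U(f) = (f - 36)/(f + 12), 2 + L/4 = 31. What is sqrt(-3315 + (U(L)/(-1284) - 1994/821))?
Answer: I*sqrt(14746128708922746)/2108328 ≈ 57.597*I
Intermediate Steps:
L = 116 (L = -8 + 4*31 = -8 + 124 = 116)
U(f) = (-36 + f)/(12 + f)
sqrt(-3315 + (U(L)/(-1284) - 1994/821)) = sqrt(-3315 + (((-36 + 116)/(12 + 116))/(-1284) - 1994/821)) = sqrt(-3315 + ((80/128)*(-1/1284) - 1994*1/821)) = sqrt(-3315 + (((1/128)*80)*(-1/1284) - 1994/821)) = sqrt(-3315 + ((5/8)*(-1/1284) - 1994/821)) = sqrt(-3315 + (-5/10272 - 1994/821)) = sqrt(-3315 - 20486473/8433312) = sqrt(-27976915753/8433312) = I*sqrt(14746128708922746)/2108328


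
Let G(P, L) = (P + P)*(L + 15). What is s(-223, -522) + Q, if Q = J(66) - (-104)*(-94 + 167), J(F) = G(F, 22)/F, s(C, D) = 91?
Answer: 7757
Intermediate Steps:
G(P, L) = 2*P*(15 + L) (G(P, L) = (2*P)*(15 + L) = 2*P*(15 + L))
J(F) = 74 (J(F) = (2*F*(15 + 22))/F = (2*F*37)/F = (74*F)/F = 74)
Q = 7666 (Q = 74 - (-104)*(-94 + 167) = 74 - (-104)*73 = 74 - 1*(-7592) = 74 + 7592 = 7666)
s(-223, -522) + Q = 91 + 7666 = 7757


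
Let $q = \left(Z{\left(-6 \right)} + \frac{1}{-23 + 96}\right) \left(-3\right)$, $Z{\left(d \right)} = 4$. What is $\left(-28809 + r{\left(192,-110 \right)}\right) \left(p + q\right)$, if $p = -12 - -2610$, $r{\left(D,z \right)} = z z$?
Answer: $- \frac{3154241475}{73} \approx -4.3209 \cdot 10^{7}$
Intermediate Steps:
$r{\left(D,z \right)} = z^{2}$
$p = 2598$ ($p = -12 + 2610 = 2598$)
$q = - \frac{879}{73}$ ($q = \left(4 + \frac{1}{-23 + 96}\right) \left(-3\right) = \left(4 + \frac{1}{73}\right) \left(-3\right) = \frac{293}{73} \left(-3\right) = - \frac{879}{73} \approx -12.041$)
$\left(-28809 + r{\left(192,-110 \right)}\right) \left(p + q\right) = \left(-28809 + \left(-110\right)^{2}\right) \left(2598 - \frac{879}{73}\right) = \left(-28809 + 12100\right) \frac{188775}{73} = \left(-16709\right) \frac{188775}{73} = - \frac{3154241475}{73}$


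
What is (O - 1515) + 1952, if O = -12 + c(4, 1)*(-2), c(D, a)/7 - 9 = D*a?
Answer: 243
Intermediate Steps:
c(D, a) = 63 + 7*D*a (c(D, a) = 63 + 7*(D*a) = 63 + 7*D*a)
O = -194 (O = -12 + (63 + 7*4*1)*(-2) = -12 + (63 + 28)*(-2) = -12 + 91*(-2) = -12 - 182 = -194)
(O - 1515) + 1952 = (-194 - 1515) + 1952 = -1709 + 1952 = 243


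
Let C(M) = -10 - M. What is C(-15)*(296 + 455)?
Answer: 3755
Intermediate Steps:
C(-15)*(296 + 455) = (-10 - 1*(-15))*(296 + 455) = (-10 + 15)*751 = 5*751 = 3755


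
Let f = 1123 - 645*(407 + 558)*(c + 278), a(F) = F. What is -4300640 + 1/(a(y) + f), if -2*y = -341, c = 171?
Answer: -2403778489340322/558935063 ≈ -4.3006e+6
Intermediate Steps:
y = 341/2 (y = -½*(-341) = 341/2 ≈ 170.50)
f = -279467702 (f = 1123 - 645*(407 + 558)*(171 + 278) = 1123 - 622425*449 = 1123 - 645*433285 = 1123 - 279468825 = -279467702)
-4300640 + 1/(a(y) + f) = -4300640 + 1/(341/2 - 279467702) = -4300640 + 1/(-558935063/2) = -4300640 - 2/558935063 = -2403778489340322/558935063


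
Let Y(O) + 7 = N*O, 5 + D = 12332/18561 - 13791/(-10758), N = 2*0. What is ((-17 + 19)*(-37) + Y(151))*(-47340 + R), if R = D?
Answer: 85080823926327/22186582 ≈ 3.8348e+6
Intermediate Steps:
N = 0
D = -203251261/66559746 (D = -5 + (12332/18561 - 13791/(-10758)) = -5 + (12332*(1/18561) - 13791*(-1/10758)) = -5 + (12332/18561 + 4597/3586) = -5 + 129547469/66559746 = -203251261/66559746 ≈ -3.0537)
Y(O) = -7 (Y(O) = -7 + 0*O = -7 + 0 = -7)
R = -203251261/66559746 ≈ -3.0537
((-17 + 19)*(-37) + Y(151))*(-47340 + R) = ((-17 + 19)*(-37) - 7)*(-47340 - 203251261/66559746) = (2*(-37) - 7)*(-3151141626901/66559746) = (-74 - 7)*(-3151141626901/66559746) = -81*(-3151141626901/66559746) = 85080823926327/22186582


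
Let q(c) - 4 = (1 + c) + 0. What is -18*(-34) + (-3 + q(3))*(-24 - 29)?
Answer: 347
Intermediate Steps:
q(c) = 5 + c (q(c) = 4 + ((1 + c) + 0) = 4 + (1 + c) = 5 + c)
-18*(-34) + (-3 + q(3))*(-24 - 29) = -18*(-34) + (-3 + (5 + 3))*(-24 - 29) = 612 + (-3 + 8)*(-53) = 612 + 5*(-53) = 612 - 265 = 347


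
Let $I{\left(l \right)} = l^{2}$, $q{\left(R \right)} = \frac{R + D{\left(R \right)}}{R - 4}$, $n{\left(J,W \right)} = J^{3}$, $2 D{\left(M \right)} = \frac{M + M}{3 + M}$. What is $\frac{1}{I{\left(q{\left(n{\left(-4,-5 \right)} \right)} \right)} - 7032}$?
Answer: $- \frac{1075369}{7561073208} \approx -0.00014222$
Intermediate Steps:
$D{\left(M \right)} = \frac{M}{3 + M}$ ($D{\left(M \right)} = \frac{\left(M + M\right) \frac{1}{3 + M}}{2} = \frac{2 M \frac{1}{3 + M}}{2} = \frac{M}{3 + M}$)
$q{\left(R \right)} = \frac{R + \frac{R}{3 + R}}{-4 + R}$ ($q{\left(R \right)} = \frac{R + \frac{R}{3 + R}}{R - 4} = \frac{R + \frac{R}{3 + R}}{-4 + R}$)
$\frac{1}{I{\left(q{\left(n{\left(-4,-5 \right)} \right)} \right)} - 7032} = \frac{1}{\left(\frac{\left(-4\right)^{3} \left(4 + \left(-4\right)^{3}\right)}{\left(-4 + \left(-4\right)^{3}\right) \left(3 + \left(-4\right)^{3}\right)}\right)^{2} - 7032} = \frac{1}{\left(- \frac{64 \left(4 - 64\right)}{\left(-4 - 64\right) \left(3 - 64\right)}\right)^{2} - 7032} = \frac{1}{\left(\left(-64\right) \frac{1}{-68} \frac{1}{-61} \left(-60\right)\right)^{2} - 7032} = \frac{1}{\left(\left(-64\right) \left(- \frac{1}{68}\right) \left(- \frac{1}{61}\right) \left(-60\right)\right)^{2} - 7032} = \frac{1}{\left(\frac{960}{1037}\right)^{2} - 7032} = \frac{1}{\frac{921600}{1075369} - 7032} = \frac{1}{- \frac{7561073208}{1075369}} = - \frac{1075369}{7561073208}$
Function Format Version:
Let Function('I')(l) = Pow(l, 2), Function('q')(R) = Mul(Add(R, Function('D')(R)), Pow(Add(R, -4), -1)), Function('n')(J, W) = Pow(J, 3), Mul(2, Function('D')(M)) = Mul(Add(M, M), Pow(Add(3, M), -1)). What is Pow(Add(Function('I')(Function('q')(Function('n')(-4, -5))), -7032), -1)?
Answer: Rational(-1075369, 7561073208) ≈ -0.00014222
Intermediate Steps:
Function('D')(M) = Mul(M, Pow(Add(3, M), -1)) (Function('D')(M) = Mul(Rational(1, 2), Mul(Add(M, M), Pow(Add(3, M), -1))) = Mul(Rational(1, 2), Mul(Mul(2, M), Pow(Add(3, M), -1))) = Mul(Rational(1, 2), Mul(2, M, Pow(Add(3, M), -1))) = Mul(M, Pow(Add(3, M), -1)))
Function('q')(R) = Mul(Pow(Add(-4, R), -1), Add(R, Mul(R, Pow(Add(3, R), -1)))) (Function('q')(R) = Mul(Add(R, Mul(R, Pow(Add(3, R), -1))), Pow(Add(R, -4), -1)) = Mul(Add(R, Mul(R, Pow(Add(3, R), -1))), Pow(Add(-4, R), -1)) = Mul(Pow(Add(-4, R), -1), Add(R, Mul(R, Pow(Add(3, R), -1)))))
Pow(Add(Function('I')(Function('q')(Function('n')(-4, -5))), -7032), -1) = Pow(Add(Pow(Mul(Pow(-4, 3), Pow(Add(-4, Pow(-4, 3)), -1), Pow(Add(3, Pow(-4, 3)), -1), Add(4, Pow(-4, 3))), 2), -7032), -1) = Pow(Add(Pow(Mul(-64, Pow(Add(-4, -64), -1), Pow(Add(3, -64), -1), Add(4, -64)), 2), -7032), -1) = Pow(Add(Pow(Mul(-64, Pow(-68, -1), Pow(-61, -1), -60), 2), -7032), -1) = Pow(Add(Pow(Mul(-64, Rational(-1, 68), Rational(-1, 61), -60), 2), -7032), -1) = Pow(Add(Pow(Rational(960, 1037), 2), -7032), -1) = Pow(Add(Rational(921600, 1075369), -7032), -1) = Pow(Rational(-7561073208, 1075369), -1) = Rational(-1075369, 7561073208)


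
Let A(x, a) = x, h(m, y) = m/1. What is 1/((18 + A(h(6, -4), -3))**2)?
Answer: 1/576 ≈ 0.0017361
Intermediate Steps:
h(m, y) = m (h(m, y) = m*1 = m)
1/((18 + A(h(6, -4), -3))**2) = 1/((18 + 6)**2) = 1/(24**2) = 1/576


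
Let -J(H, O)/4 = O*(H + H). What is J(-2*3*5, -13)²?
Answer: 9734400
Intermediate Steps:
J(H, O) = -8*H*O (J(H, O) = -4*O*(H + H) = -4*O*2*H = -8*H*O)
J(-2*3*5, -13)² = (-8*-2*3*5*(-13))² = (-8*(-6*5)*(-13))² = (-8*(-30)*(-13))² = (-3120)² = 9734400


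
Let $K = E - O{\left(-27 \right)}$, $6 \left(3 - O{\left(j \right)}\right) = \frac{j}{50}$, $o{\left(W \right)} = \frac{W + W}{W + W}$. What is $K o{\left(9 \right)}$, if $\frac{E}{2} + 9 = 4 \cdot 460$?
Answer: $\frac{365891}{100} \approx 3658.9$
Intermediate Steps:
$o{\left(W \right)} = 1$ ($o{\left(W \right)} = \frac{2 W}{2 W} = 2 W \frac{1}{2 W} = 1$)
$E = 3662$ ($E = -18 + 2 \cdot 4 \cdot 460 = -18 + 2 \cdot 1840 = -18 + 3680 = 3662$)
$O{\left(j \right)} = 3 - \frac{j}{300}$ ($O{\left(j \right)} = 3 - \frac{j \frac{1}{50}}{6} = 3 - \frac{\frac{1}{50} j}{6} = 3 - \frac{j}{300}$)
$K = \frac{365891}{100}$ ($K = 3662 - \left(3 - - \frac{9}{100}\right) = 3662 - \left(3 + \frac{9}{100}\right) = 3662 - \frac{309}{100} = \frac{365891}{100} \approx 3658.9$)
$K o{\left(9 \right)} = \frac{365891}{100} \cdot 1 = \frac{365891}{100}$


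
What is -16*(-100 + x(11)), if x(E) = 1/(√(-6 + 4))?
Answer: 1600 + 8*I*√2 ≈ 1600.0 + 11.314*I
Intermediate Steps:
x(E) = -I*√2/2 (x(E) = 1/(√(-2)) = 1/(I*√2) = -I*√2/2)
-16*(-100 + x(11)) = -16*(-100 - I*√2/2) = 1600 + 8*I*√2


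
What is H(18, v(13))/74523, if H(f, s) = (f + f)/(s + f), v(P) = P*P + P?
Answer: 3/1242050 ≈ 2.4154e-6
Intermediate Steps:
v(P) = P + P² (v(P) = P² + P = P + P²)
H(f, s) = 2*f/(f + s) (H(f, s) = (2*f)/(f + s) = 2*f/(f + s))
H(18, v(13))/74523 = (2*18/(18 + 13*(1 + 13)))/74523 = (2*18/(18 + 13*14))*(1/74523) = (2*18/(18 + 182))*(1/74523) = (2*18/200)*(1/74523) = (2*18*(1/200))*(1/74523) = (9/50)*(1/74523) = 3/1242050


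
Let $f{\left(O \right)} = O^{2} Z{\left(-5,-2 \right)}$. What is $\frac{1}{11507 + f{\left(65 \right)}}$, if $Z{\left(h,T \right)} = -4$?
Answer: $- \frac{1}{5393} \approx -0.00018543$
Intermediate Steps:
$f{\left(O \right)} = - 4 O^{2}$ ($f{\left(O \right)} = O^{2} \left(-4\right) = - 4 O^{2}$)
$\frac{1}{11507 + f{\left(65 \right)}} = \frac{1}{11507 - 4 \cdot 65^{2}} = \frac{1}{11507 - 16900} = \frac{1}{-5393} = - \frac{1}{5393}$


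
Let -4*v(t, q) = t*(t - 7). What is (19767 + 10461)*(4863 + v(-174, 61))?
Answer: -91001394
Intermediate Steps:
v(t, q) = -t*(-7 + t)/4 (v(t, q) = -t*(t - 7)/4 = -t*(-7 + t)/4)
(19767 + 10461)*(4863 + v(-174, 61)) = (19767 + 10461)*(4863 + (¼)*(-174)*(7 - 1*(-174))) = 30228*(4863 + (¼)*(-174)*(7 + 174)) = 30228*(4863 + (¼)*(-174)*181) = 30228*(4863 - 15747/2) = 30228*(-6021/2) = -91001394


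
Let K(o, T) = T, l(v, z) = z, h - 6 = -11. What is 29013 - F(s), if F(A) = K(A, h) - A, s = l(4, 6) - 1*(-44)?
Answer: 29068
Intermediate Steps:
h = -5 (h = 6 - 11 = -5)
s = 50 (s = 6 - 1*(-44) = 6 + 44 = 50)
F(A) = -5 - A
29013 - F(s) = 29013 - (-5 - 1*50) = 29013 - (-5 - 50) = 29013 - 1*(-55) = 29013 + 55 = 29068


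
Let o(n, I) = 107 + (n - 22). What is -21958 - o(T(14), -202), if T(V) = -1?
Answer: -22042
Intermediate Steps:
o(n, I) = 85 + n (o(n, I) = 107 + (-22 + n) = 85 + n)
-21958 - o(T(14), -202) = -21958 - (85 - 1) = -21958 - 1*84 = -21958 - 84 = -22042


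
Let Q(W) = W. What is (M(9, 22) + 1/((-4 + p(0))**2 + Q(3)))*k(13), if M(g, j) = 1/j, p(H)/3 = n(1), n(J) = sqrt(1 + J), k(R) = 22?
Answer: 1031/217 + 528*sqrt(2)/217 ≈ 8.1922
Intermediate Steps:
p(H) = 3*sqrt(2) (p(H) = 3*sqrt(1 + 1) = 3*sqrt(2))
(M(9, 22) + 1/((-4 + p(0))**2 + Q(3)))*k(13) = (1/22 + 1/((-4 + 3*sqrt(2))**2 + 3))*22 = (1/22 + 1/(3 + (-4 + 3*sqrt(2))**2))*22 = 1 + 22/(3 + (-4 + 3*sqrt(2))**2)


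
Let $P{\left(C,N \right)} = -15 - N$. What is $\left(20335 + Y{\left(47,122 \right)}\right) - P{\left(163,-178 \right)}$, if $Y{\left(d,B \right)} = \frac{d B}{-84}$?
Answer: $\frac{844357}{42} \approx 20104.0$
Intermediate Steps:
$Y{\left(d,B \right)} = - \frac{B d}{84}$ ($Y{\left(d,B \right)} = B d \left(- \frac{1}{84}\right) = - \frac{B d}{84}$)
$\left(20335 + Y{\left(47,122 \right)}\right) - P{\left(163,-178 \right)} = \left(20335 - \frac{61}{42} \cdot 47\right) - \left(-15 - -178\right) = \left(20335 - \frac{2867}{42}\right) - \left(-15 + 178\right) = \frac{851203}{42} - 163 = \frac{844357}{42}$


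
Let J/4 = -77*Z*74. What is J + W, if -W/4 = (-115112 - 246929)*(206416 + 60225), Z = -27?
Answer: 386140512508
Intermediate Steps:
J = 615384 (J = 4*(-77*(-27)*74) = 4*(2079*74) = 4*153846 = 615384)
W = 386139897124 (W = -4*(-115112 - 246929)*(206416 + 60225) = -(-1448164)*266641 = -4*(-96534974281) = 386139897124)
J + W = 615384 + 386139897124 = 386140512508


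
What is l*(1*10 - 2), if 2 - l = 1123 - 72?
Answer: -8392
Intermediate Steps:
l = -1049 (l = 2 - (1123 - 72) = 2 - 1*1051 = 2 - 1051 = -1049)
l*(1*10 - 2) = -1049*(1*10 - 2) = -1049*(10 - 2) = -1049*8 = -8392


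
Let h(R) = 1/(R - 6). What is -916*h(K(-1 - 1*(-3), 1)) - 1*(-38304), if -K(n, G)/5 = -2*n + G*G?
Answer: 343820/9 ≈ 38202.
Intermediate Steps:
K(n, G) = -5*G² + 10*n (K(n, G) = -5*(-2*n + G*G) = -5*(-2*n + G²) = -5*(G² - 2*n) = -5*G² + 10*n)
h(R) = 1/(-6 + R)
-916*h(K(-1 - 1*(-3), 1)) - 1*(-38304) = -916/(-6 + (-5*1² + 10*(-1 - 1*(-3)))) - 1*(-38304) = -916/(-6 + (-5*1 + 10*(-1 + 3))) + 38304 = -916/(-6 + (-5 + 10*2)) + 38304 = -916/(-6 + (-5 + 20)) + 38304 = -916/(-6 + 15) + 38304 = -916/9 + 38304 = 343820/9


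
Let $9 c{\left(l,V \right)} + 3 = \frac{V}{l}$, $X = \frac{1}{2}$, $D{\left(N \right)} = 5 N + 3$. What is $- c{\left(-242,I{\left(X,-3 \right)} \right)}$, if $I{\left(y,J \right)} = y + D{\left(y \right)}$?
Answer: $\frac{122}{363} \approx 0.33609$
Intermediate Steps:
$D{\left(N \right)} = 3 + 5 N$
$X = \frac{1}{2} \approx 0.5$
$I{\left(y,J \right)} = 3 + 6 y$ ($I{\left(y,J \right)} = y + \left(3 + 5 y\right) = 3 + 6 y$)
$c{\left(l,V \right)} = - \frac{1}{3} + \frac{V}{9 l}$ ($c{\left(l,V \right)} = - \frac{1}{3} + \frac{V \frac{1}{l}}{9} = - \frac{1}{3} + \frac{V}{9 l}$)
$- c{\left(-242,I{\left(X,-3 \right)} \right)} = - \frac{\left(3 + 6 \cdot \frac{1}{2}\right) - -726}{9 \left(-242\right)} = - \frac{\left(-1\right) \left(\left(3 + 3\right) + 726\right)}{9 \cdot 242} = - \frac{\left(-1\right) \left(6 + 726\right)}{9 \cdot 242} = - \frac{\left(-1\right) 732}{9 \cdot 242} = \left(-1\right) \left(- \frac{122}{363}\right) = \frac{122}{363}$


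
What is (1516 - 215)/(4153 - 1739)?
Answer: 1301/2414 ≈ 0.53894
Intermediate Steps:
(1516 - 215)/(4153 - 1739) = 1301/2414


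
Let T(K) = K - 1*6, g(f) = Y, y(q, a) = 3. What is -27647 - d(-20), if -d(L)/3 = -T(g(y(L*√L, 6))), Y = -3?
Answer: -27620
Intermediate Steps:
g(f) = -3
T(K) = -6 + K (T(K) = K - 6 = -6 + K)
d(L) = -27 (d(L) = -(-3)*(-6 - 3) = -(-3)*(-9) = -3*9 = -27)
-27647 - d(-20) = -27647 - 1*(-27) = -27647 + 27 = -27620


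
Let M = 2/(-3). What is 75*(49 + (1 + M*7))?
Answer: 3400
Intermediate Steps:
M = -2/3 (M = 2*(-1/3) = -2/3 ≈ -0.66667)
75*(49 + (1 + M*7)) = 75*(49 + (1 - 2/3*7)) = 75*(49 + (1 - 14/3)) = 75*(49 - 11/3) = 75*(136/3) = 3400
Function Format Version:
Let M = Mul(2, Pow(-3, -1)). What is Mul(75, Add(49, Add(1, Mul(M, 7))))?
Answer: 3400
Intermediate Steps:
M = Rational(-2, 3) (M = Mul(2, Rational(-1, 3)) = Rational(-2, 3) ≈ -0.66667)
Mul(75, Add(49, Add(1, Mul(M, 7)))) = Mul(75, Add(49, Add(1, Mul(Rational(-2, 3), 7)))) = Mul(75, Add(49, Add(1, Rational(-14, 3)))) = Mul(75, Add(49, Rational(-11, 3))) = Mul(75, Rational(136, 3)) = 3400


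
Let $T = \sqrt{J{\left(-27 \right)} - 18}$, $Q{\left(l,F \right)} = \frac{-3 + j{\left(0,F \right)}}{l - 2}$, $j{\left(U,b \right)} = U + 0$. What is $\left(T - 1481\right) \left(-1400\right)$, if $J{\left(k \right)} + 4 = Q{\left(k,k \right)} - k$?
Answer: $2073400 - \frac{2800 \sqrt{1073}}{29} \approx 2.0702 \cdot 10^{6}$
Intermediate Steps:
$j{\left(U,b \right)} = U$
$Q{\left(l,F \right)} = - \frac{3}{-2 + l}$ ($Q{\left(l,F \right)} = \frac{-3 + 0}{l - 2} = - \frac{3}{-2 + l}$)
$J{\left(k \right)} = -4 - k - \frac{3}{-2 + k}$ ($J{\left(k \right)} = -4 - \left(k + \frac{3}{-2 + k}\right) = -4 - k - \frac{3}{-2 + k}$)
$T = \frac{2 \sqrt{1073}}{29}$ ($T = \sqrt{\frac{5 - \left(-27\right)^{2} - -54}{-2 - 27} - 18} = \sqrt{\frac{5 - 729 + 54}{-29} - 18} = \sqrt{- \frac{5 - 729 + 54}{29} - 18} = \sqrt{\left(- \frac{1}{29}\right) \left(-670\right) - 18} = \sqrt{\frac{670}{29} - 18} = \sqrt{\frac{148}{29}} = \frac{2 \sqrt{1073}}{29} \approx 2.2591$)
$\left(T - 1481\right) \left(-1400\right) = \left(\frac{2 \sqrt{1073}}{29} - 1481\right) \left(-1400\right) = \left(-1481 + \frac{2 \sqrt{1073}}{29}\right) \left(-1400\right) = 2073400 - \frac{2800 \sqrt{1073}}{29}$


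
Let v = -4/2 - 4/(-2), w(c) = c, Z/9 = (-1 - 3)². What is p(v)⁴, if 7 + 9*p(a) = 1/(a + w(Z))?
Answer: 1028295374401/2821109907456 ≈ 0.36450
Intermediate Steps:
Z = 144 (Z = 9*(-1 - 3)² = 9*(-4)² = 9*16 = 144)
v = 0 (v = -4*½ - 4*(-½) = -2 + 2 = 0)
p(a) = -7/9 + 1/(9*(144 + a)) (p(a) = -7/9 + 1/(9*(a + 144)) = -7/9 + 1/(9*(144 + a)))
p(v)⁴ = ((-1007 - 7*0)/(9*(144 + 0)))⁴ = ((⅑)*(-1007 + 0)/144)⁴ = ((⅑)*(1/144)*(-1007))⁴ = (-1007/1296)⁴ = 1028295374401/2821109907456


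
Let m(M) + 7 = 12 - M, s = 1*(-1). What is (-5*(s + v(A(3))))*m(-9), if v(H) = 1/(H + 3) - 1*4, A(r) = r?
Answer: 1015/3 ≈ 338.33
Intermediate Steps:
s = -1
v(H) = -4 + 1/(3 + H) (v(H) = 1/(3 + H) - 4 = -4 + 1/(3 + H))
m(M) = 5 - M (m(M) = -7 + (12 - M) = 5 - M)
(-5*(s + v(A(3))))*m(-9) = (-5*(-1 + (-11 - 4*3)/(3 + 3)))*(5 - 1*(-9)) = (-5*(-1 + (-11 - 12)/6))*(5 + 9) = -5*(-1 + (1/6)*(-23))*14 = -5*(-1 - 23/6)*14 = -5*(-29/6)*14 = (145/6)*14 = 1015/3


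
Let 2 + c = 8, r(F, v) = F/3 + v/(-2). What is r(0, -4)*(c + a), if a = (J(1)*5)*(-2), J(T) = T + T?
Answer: -28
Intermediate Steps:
J(T) = 2*T
r(F, v) = -v/2 + F/3 (r(F, v) = F*(⅓) + v*(-½) = F/3 - v/2 = -v/2 + F/3)
c = 6 (c = -2 + 8 = 6)
a = -20 (a = ((2*1)*5)*(-2) = (2*5)*(-2) = 10*(-2) = -20)
r(0, -4)*(c + a) = (-½*(-4) + (⅓)*0)*(6 - 20) = (2 + 0)*(-14) = 2*(-14) = -28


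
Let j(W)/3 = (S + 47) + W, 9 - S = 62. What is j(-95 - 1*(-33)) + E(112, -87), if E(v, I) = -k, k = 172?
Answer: -376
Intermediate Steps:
S = -53 (S = 9 - 1*62 = 9 - 62 = -53)
j(W) = -18 + 3*W (j(W) = 3*((-53 + 47) + W) = 3*(-6 + W) = -18 + 3*W)
E(v, I) = -172 (E(v, I) = -1*172 = -172)
j(-95 - 1*(-33)) + E(112, -87) = (-18 + 3*(-95 - 1*(-33))) - 172 = (-18 + 3*(-95 + 33)) - 172 = (-18 + 3*(-62)) - 172 = (-18 - 186) - 172 = -204 - 172 = -376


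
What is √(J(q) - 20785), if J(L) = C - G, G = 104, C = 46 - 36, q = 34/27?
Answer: I*√20879 ≈ 144.5*I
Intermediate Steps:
q = 34/27 (q = 34*(1/27) = 34/27 ≈ 1.2593)
C = 10
J(L) = -94 (J(L) = 10 - 1*104 = 10 - 104 = -94)
√(J(q) - 20785) = √(-94 - 20785) = √(-20879) = I*√20879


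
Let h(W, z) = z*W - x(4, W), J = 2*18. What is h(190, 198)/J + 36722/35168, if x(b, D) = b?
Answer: 23646455/22608 ≈ 1045.9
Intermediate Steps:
J = 36
h(W, z) = -4 + W*z (h(W, z) = z*W - 1*4 = W*z - 4 = -4 + W*z)
h(190, 198)/J + 36722/35168 = (-4 + 190*198)/36 + 36722/35168 = (-4 + 37620)*(1/36) + 36722*(1/35168) = 37616*(1/36) + 2623/2512 = 9404/9 + 2623/2512 = 23646455/22608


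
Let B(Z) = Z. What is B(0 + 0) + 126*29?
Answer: 3654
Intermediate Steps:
B(0 + 0) + 126*29 = (0 + 0) + 126*29 = 0 + 3654 = 3654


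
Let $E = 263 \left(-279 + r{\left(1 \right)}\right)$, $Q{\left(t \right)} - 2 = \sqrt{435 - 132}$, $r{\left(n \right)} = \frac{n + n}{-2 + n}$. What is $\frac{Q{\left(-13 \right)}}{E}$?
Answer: $- \frac{2}{73903} - \frac{\sqrt{303}}{73903} \approx -0.0002626$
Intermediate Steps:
$r{\left(n \right)} = \frac{2 n}{-2 + n}$
$Q{\left(t \right)} = 2 + \sqrt{303}$ ($Q{\left(t \right)} = 2 + \sqrt{435 - 132} = 2 + \sqrt{303}$)
$E = -73903$ ($E = 263 \left(-279 + 2 \cdot 1 \frac{1}{-2 + 1}\right) = 263 \left(-279 + 2 \cdot 1 \frac{1}{-1}\right) = 263 \left(-279 + 2 \cdot 1 \left(-1\right)\right) = 263 \left(-279 - 2\right) = 263 \left(-281\right) = -73903$)
$\frac{Q{\left(-13 \right)}}{E} = \frac{2 + \sqrt{303}}{-73903} = \left(2 + \sqrt{303}\right) \left(- \frac{1}{73903}\right) = - \frac{2}{73903} - \frac{\sqrt{303}}{73903}$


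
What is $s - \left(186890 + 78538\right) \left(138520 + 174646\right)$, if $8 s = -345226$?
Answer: $- \frac{332492272805}{4} \approx -8.3123 \cdot 10^{10}$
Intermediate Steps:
$s = - \frac{172613}{4}$ ($s = \frac{1}{8} \left(-345226\right) = - \frac{172613}{4} \approx -43153.0$)
$s - \left(186890 + 78538\right) \left(138520 + 174646\right) = - \frac{172613}{4} - \left(186890 + 78538\right) \left(138520 + 174646\right) = - \frac{172613}{4} - 265428 \cdot 313166 = - \frac{172613}{4} - 83123025048 = - \frac{332492272805}{4}$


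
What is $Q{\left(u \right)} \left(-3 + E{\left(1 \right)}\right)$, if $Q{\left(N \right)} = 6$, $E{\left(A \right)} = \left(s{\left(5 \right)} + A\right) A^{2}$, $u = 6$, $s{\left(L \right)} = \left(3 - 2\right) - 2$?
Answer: $-18$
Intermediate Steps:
$s{\left(L \right)} = -1$ ($s{\left(L \right)} = 1 - 2 = -1$)
$E{\left(A \right)} = A^{2} \left(-1 + A\right)$ ($E{\left(A \right)} = \left(-1 + A\right) A^{2} = A^{2} \left(-1 + A\right)$)
$Q{\left(u \right)} \left(-3 + E{\left(1 \right)}\right) = 6 \left(-3 + 1^{2} \left(-1 + 1\right)\right) = 6 \left(-3 + 1 \cdot 0\right) = 6 \left(-3 + 0\right) = 6 \left(-3\right) = -18$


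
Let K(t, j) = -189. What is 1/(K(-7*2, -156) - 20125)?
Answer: -1/20314 ≈ -4.9227e-5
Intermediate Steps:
1/(K(-7*2, -156) - 20125) = 1/(-189 - 20125) = 1/(-20314) = -1/20314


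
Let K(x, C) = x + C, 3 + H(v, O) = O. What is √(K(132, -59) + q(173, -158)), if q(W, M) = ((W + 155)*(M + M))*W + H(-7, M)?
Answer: 2*I*√4482798 ≈ 4234.5*I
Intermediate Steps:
H(v, O) = -3 + O
q(W, M) = -3 + M + 2*M*W*(155 + W) (q(W, M) = ((W + 155)*(M + M))*W + (-3 + M) = ((155 + W)*(2*M))*W + (-3 + M) = (2*M*(155 + W))*W + (-3 + M) = 2*M*W*(155 + W) + (-3 + M) = -3 + M + 2*M*W*(155 + W))
K(x, C) = C + x
√(K(132, -59) + q(173, -158)) = √((-59 + 132) + (-3 - 158 + 2*(-158)*173² + 310*(-158)*173)) = √(73 + (-3 - 158 + 2*(-158)*29929 - 8473540)) = √(73 + (-3 - 158 - 9457564 - 8473540)) = √(73 - 17931265) = √(-17931192) = 2*I*√4482798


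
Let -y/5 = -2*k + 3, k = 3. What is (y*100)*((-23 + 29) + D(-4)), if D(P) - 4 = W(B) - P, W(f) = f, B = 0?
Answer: 21000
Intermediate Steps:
D(P) = 4 - P (D(P) = 4 + (0 - P) = 4 - P)
y = 15 (y = -5*(-2*3 + 3) = -5*(-6 + 3) = -5*(-3) = 15)
(y*100)*((-23 + 29) + D(-4)) = (15*100)*((-23 + 29) + (4 - 1*(-4))) = 1500*(6 + (4 + 4)) = 1500*(6 + 8) = 1500*14 = 21000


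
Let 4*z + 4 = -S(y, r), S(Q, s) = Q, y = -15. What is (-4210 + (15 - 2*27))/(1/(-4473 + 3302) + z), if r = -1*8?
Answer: -19902316/12877 ≈ -1545.6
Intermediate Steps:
r = -8
z = 11/4 (z = -1 + (-1*(-15))/4 = -1 + (¼)*15 = -1 + 15/4 = 11/4 ≈ 2.7500)
(-4210 + (15 - 2*27))/(1/(-4473 + 3302) + z) = (-4210 + (15 - 2*27))/(1/(-4473 + 3302) + 11/4) = (-4210 + (15 - 54))/(1/(-1171) + 11/4) = (-4210 - 39)/(-1/1171 + 11/4) = -4249/12877/4684 = -4249*4684/12877 = -19902316/12877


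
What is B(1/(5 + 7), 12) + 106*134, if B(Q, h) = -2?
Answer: 14202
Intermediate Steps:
B(1/(5 + 7), 12) + 106*134 = -2 + 106*134 = -2 + 14204 = 14202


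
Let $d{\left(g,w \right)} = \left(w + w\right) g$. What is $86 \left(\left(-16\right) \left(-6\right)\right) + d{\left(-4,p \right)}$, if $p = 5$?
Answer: $8216$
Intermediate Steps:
$d{\left(g,w \right)} = 2 g w$ ($d{\left(g,w \right)} = 2 w g = 2 g w$)
$86 \left(\left(-16\right) \left(-6\right)\right) + d{\left(-4,p \right)} = 86 \left(\left(-16\right) \left(-6\right)\right) + 2 \left(-4\right) 5 = 86 \cdot 96 - 40 = 8256 - 40 = 8216$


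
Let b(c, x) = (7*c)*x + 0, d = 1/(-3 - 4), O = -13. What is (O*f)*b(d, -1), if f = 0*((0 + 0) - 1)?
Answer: 0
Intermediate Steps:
d = -⅐ (d = 1/(-7) = -⅐ ≈ -0.14286)
b(c, x) = 7*c*x (b(c, x) = 7*c*x + 0 = 7*c*x)
f = 0 (f = 0*(0 - 1) = 0*(-1) = 0)
(O*f)*b(d, -1) = (-13*0)*(7*(-⅐)*(-1)) = 0*1 = 0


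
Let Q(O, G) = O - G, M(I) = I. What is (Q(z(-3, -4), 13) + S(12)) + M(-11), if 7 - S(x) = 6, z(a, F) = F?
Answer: -27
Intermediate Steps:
S(x) = 1 (S(x) = 7 - 1*6 = 7 - 6 = 1)
(Q(z(-3, -4), 13) + S(12)) + M(-11) = ((-4 - 1*13) + 1) - 11 = ((-4 - 13) + 1) - 11 = (-17 + 1) - 11 = -16 - 11 = -27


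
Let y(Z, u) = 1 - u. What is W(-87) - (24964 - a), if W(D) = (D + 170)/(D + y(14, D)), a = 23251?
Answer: -1630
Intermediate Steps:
W(D) = 170 + D (W(D) = (D + 170)/(D + (1 - D)) = (170 + D)/1 = (170 + D)*1 = 170 + D)
W(-87) - (24964 - a) = (170 - 87) - (24964 - 1*23251) = 83 - (24964 - 23251) = 83 - 1*1713 = 83 - 1713 = -1630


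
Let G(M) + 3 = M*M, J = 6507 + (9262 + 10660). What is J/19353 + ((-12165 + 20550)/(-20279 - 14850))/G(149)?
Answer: 20609001246613/15091344418326 ≈ 1.3656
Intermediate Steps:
J = 26429 (J = 6507 + 19922 = 26429)
G(M) = -3 + M² (G(M) = -3 + M*M = -3 + M²)
J/19353 + ((-12165 + 20550)/(-20279 - 14850))/G(149) = 26429/19353 + ((-12165 + 20550)/(-20279 - 14850))/(-3 + 149²) = 26429*(1/19353) + (8385/(-35129))/(-3 + 22201) = 26429/19353 + (8385*(-1/35129))/22198 = 26429/19353 - 8385/35129*1/22198 = 26429/19353 - 8385/779793542 = 20609001246613/15091344418326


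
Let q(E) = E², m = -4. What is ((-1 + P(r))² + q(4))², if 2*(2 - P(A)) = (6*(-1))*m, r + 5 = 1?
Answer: 18769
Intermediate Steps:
r = -4 (r = -5 + 1 = -4)
P(A) = -10 (P(A) = 2 - 6*(-1)*(-4)/2 = 2 - (-3)*(-4) = 2 - ½*24 = 2 - 12 = -10)
((-1 + P(r))² + q(4))² = ((-1 - 10)² + 4²)² = ((-11)² + 16)² = (121 + 16)² = 137² = 18769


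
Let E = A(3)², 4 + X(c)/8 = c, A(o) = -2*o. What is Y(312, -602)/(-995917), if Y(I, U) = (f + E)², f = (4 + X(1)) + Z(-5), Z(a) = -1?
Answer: -225/995917 ≈ -0.00022592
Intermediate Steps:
X(c) = -32 + 8*c
E = 36 (E = (-2*3)² = (-6)² = 36)
f = -21 (f = (4 + (-32 + 8*1)) - 1 = (4 + (-32 + 8)) - 1 = (4 - 24) - 1 = -20 - 1 = -21)
Y(I, U) = 225 (Y(I, U) = (-21 + 36)² = 15² = 225)
Y(312, -602)/(-995917) = 225/(-995917) = 225*(-1/995917) = -225/995917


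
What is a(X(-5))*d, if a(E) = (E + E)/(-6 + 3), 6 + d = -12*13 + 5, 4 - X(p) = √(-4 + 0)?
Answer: 1256/3 - 628*I/3 ≈ 418.67 - 209.33*I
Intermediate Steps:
X(p) = 4 - 2*I (X(p) = 4 - √(-4 + 0) = 4 - √(-4) = 4 - 2*I)
d = -157 (d = -6 + (-12*13 + 5) = -6 + (-156 + 5) = -6 - 151 = -157)
a(E) = -2*E/3 (a(E) = (2*E)/(-3) = (2*E)*(-⅓) = -2*E/3)
a(X(-5))*d = -2*(4 - 2*I)/3*(-157) = (-8/3 + 4*I/3)*(-157) = 1256/3 - 628*I/3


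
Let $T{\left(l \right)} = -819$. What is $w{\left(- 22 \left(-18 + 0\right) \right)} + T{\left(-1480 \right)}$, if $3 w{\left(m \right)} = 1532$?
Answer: $- \frac{925}{3} \approx -308.33$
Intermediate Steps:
$w{\left(m \right)} = \frac{1532}{3}$ ($w{\left(m \right)} = \frac{1}{3} \cdot 1532 = \frac{1532}{3}$)
$w{\left(- 22 \left(-18 + 0\right) \right)} + T{\left(-1480 \right)} = \frac{1532}{3} - 819 = - \frac{925}{3}$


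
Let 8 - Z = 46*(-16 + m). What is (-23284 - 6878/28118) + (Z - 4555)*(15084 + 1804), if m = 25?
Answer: -1178209605907/14059 ≈ -8.3805e+7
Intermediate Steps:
Z = -406 (Z = 8 - 46*(-16 + 25) = 8 - 46*9 = 8 - 1*414 = 8 - 414 = -406)
(-23284 - 6878/28118) + (Z - 4555)*(15084 + 1804) = (-23284 - 6878/28118) + (-406 - 4555)*(15084 + 1804) = (-23284 - 6878*1/28118) - 4961*16888 = (-23284 - 3439/14059) - 83781368 = -327353195/14059 - 83781368 = -1178209605907/14059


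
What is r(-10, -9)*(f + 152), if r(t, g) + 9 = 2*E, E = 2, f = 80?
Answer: -1160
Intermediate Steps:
r(t, g) = -5 (r(t, g) = -9 + 2*2 = -9 + 4 = -5)
r(-10, -9)*(f + 152) = -5*(80 + 152) = -5*232 = -1160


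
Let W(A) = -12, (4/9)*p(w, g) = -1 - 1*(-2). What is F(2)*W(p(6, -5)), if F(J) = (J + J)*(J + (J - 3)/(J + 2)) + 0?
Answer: -84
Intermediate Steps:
p(w, g) = 9/4 (p(w, g) = 9*(-1 - 1*(-2))/4 = 9*(-1 + 2)/4 = (9/4)*1 = 9/4)
F(J) = 2*J*(J + (-3 + J)/(2 + J)) (F(J) = (2*J)*(J + (-3 + J)/(2 + J)) + 0 = 2*J*(J + (-3 + J)/(2 + J)) + 0 = 2*J*(J + (-3 + J)/(2 + J)))
F(2)*W(p(6, -5)) = (2*2*(-3 + 2² + 3*2)/(2 + 2))*(-12) = (2*2*(-3 + 4 + 6)/4)*(-12) = (2*2*(¼)*7)*(-12) = 7*(-12) = -84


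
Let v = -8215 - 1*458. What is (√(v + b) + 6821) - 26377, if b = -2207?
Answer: -19556 + 8*I*√170 ≈ -19556.0 + 104.31*I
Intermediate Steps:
v = -8673 (v = -8215 - 458 = -8673)
(√(v + b) + 6821) - 26377 = (√(-8673 - 2207) + 6821) - 26377 = (√(-10880) + 6821) - 26377 = (8*I*√170 + 6821) - 26377 = (6821 + 8*I*√170) - 26377 = -19556 + 8*I*√170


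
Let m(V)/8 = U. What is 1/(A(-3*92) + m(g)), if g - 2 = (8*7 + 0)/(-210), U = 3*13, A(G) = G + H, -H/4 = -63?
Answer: 1/288 ≈ 0.0034722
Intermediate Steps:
H = 252 (H = -4*(-63) = 252)
A(G) = 252 + G (A(G) = G + 252 = 252 + G)
U = 39
g = 26/15 (g = 2 + (8*7 + 0)/(-210) = 2 + (56 + 0)*(-1/210) = 2 + 56*(-1/210) = 2 - 4/15 = 26/15 ≈ 1.7333)
m(V) = 312 (m(V) = 8*39 = 312)
1/(A(-3*92) + m(g)) = 1/((252 - 3*92) + 312) = 1/((252 - 276) + 312) = 1/(-24 + 312) = 1/288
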